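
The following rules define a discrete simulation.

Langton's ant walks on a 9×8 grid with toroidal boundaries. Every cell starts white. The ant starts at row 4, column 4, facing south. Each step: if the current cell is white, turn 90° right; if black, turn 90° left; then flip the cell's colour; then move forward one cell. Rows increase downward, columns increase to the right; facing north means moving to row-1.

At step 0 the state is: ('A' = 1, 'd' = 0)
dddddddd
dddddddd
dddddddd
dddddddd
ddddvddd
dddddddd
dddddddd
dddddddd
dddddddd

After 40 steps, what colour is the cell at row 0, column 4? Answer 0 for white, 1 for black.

gen 0: dddddddd
dddddddd
dddddddd
dddddddd
ddddvddd
dddddddd
dddddddd
dddddddd
dddddddd
gen 1: dddddddd
dddddddd
dddddddd
dddddddd
ddd<Addd
dddddddd
dddddddd
dddddddd
dddddddd
gen 2: dddddddd
dddddddd
dddddddd
ddd^dddd
dddAAddd
dddddddd
dddddddd
dddddddd
dddddddd
gen 3: dddddddd
dddddddd
dddddddd
dddA>ddd
dddAAddd
dddddddd
dddddddd
dddddddd
dddddddd
gen 4: dddddddd
dddddddd
dddddddd
dddAAddd
dddAvddd
dddddddd
dddddddd
dddddddd
dddddddd
gen 5: dddddddd
dddddddd
dddddddd
dddAAddd
dddAd>dd
dddddddd
dddddddd
dddddddd
dddddddd
gen 6: dddddddd
dddddddd
dddddddd
dddAAddd
dddAdAdd
dddddvdd
dddddddd
dddddddd
dddddddd
gen 7: dddddddd
dddddddd
dddddddd
dddAAddd
dddAdAdd
dddd<Add
dddddddd
dddddddd
dddddddd
gen 8: dddddddd
dddddddd
dddddddd
dddAAddd
dddA^Add
ddddAAdd
dddddddd
dddddddd
dddddddd
gen 9: dddddddd
dddddddd
dddddddd
dddAAddd
dddAA>dd
ddddAAdd
dddddddd
dddddddd
dddddddd
gen 10: dddddddd
dddddddd
dddddddd
dddAA^dd
dddAAddd
ddddAAdd
dddddddd
dddddddd
dddddddd
gen 11: dddddddd
dddddddd
dddddddd
dddAAA>d
dddAAddd
ddddAAdd
dddddddd
dddddddd
dddddddd
gen 12: dddddddd
dddddddd
dddddddd
dddAAAAd
dddAAdvd
ddddAAdd
dddddddd
dddddddd
dddddddd
gen 13: dddddddd
dddddddd
dddddddd
dddAAAAd
dddAA<Ad
ddddAAdd
dddddddd
dddddddd
dddddddd
gen 14: dddddddd
dddddddd
dddddddd
dddAA^Ad
dddAAAAd
ddddAAdd
dddddddd
dddddddd
dddddddd
gen 15: dddddddd
dddddddd
dddddddd
dddA<dAd
dddAAAAd
ddddAAdd
dddddddd
dddddddd
dddddddd
gen 16: dddddddd
dddddddd
dddddddd
dddAddAd
dddAvAAd
ddddAAdd
dddddddd
dddddddd
dddddddd
gen 17: dddddddd
dddddddd
dddddddd
dddAddAd
dddAd>Ad
ddddAAdd
dddddddd
dddddddd
dddddddd
gen 18: dddddddd
dddddddd
dddddddd
dddAd^Ad
dddAddAd
ddddAAdd
dddddddd
dddddddd
dddddddd
gen 19: dddddddd
dddddddd
dddddddd
dddAdA>d
dddAddAd
ddddAAdd
dddddddd
dddddddd
dddddddd
gen 20: dddddddd
dddddddd
dddddd^d
dddAdAdd
dddAddAd
ddddAAdd
dddddddd
dddddddd
dddddddd
gen 21: dddddddd
dddddddd
ddddddA>
dddAdAdd
dddAddAd
ddddAAdd
dddddddd
dddddddd
dddddddd
gen 22: dddddddd
dddddddd
ddddddAA
dddAdAdv
dddAddAd
ddddAAdd
dddddddd
dddddddd
dddddddd
gen 23: dddddddd
dddddddd
ddddddAA
dddAdA<A
dddAddAd
ddddAAdd
dddddddd
dddddddd
dddddddd
gen 24: dddddddd
dddddddd
dddddd^A
dddAdAAA
dddAddAd
ddddAAdd
dddddddd
dddddddd
dddddddd
gen 25: dddddddd
dddddddd
ddddd<dA
dddAdAAA
dddAddAd
ddddAAdd
dddddddd
dddddddd
dddddddd
gen 26: dddddddd
ddddd^dd
dddddAdA
dddAdAAA
dddAddAd
ddddAAdd
dddddddd
dddddddd
dddddddd
gen 27: dddddddd
dddddA>d
dddddAdA
dddAdAAA
dddAddAd
ddddAAdd
dddddddd
dddddddd
dddddddd
gen 28: dddddddd
dddddAAd
dddddAvA
dddAdAAA
dddAddAd
ddddAAdd
dddddddd
dddddddd
dddddddd
gen 29: dddddddd
dddddAAd
ddddd<AA
dddAdAAA
dddAddAd
ddddAAdd
dddddddd
dddddddd
dddddddd
gen 30: dddddddd
dddddAAd
ddddddAA
dddAdvAA
dddAddAd
ddddAAdd
dddddddd
dddddddd
dddddddd
gen 31: dddddddd
dddddAAd
ddddddAA
dddAdd>A
dddAddAd
ddddAAdd
dddddddd
dddddddd
dddddddd
gen 32: dddddddd
dddddAAd
dddddd^A
dddAdddA
dddAddAd
ddddAAdd
dddddddd
dddddddd
dddddddd
gen 33: dddddddd
dddddAAd
ddddd<dA
dddAdddA
dddAddAd
ddddAAdd
dddddddd
dddddddd
dddddddd
gen 34: dddddddd
ddddd^Ad
dddddAdA
dddAdddA
dddAddAd
ddddAAdd
dddddddd
dddddddd
dddddddd
gen 35: dddddddd
dddd<dAd
dddddAdA
dddAdddA
dddAddAd
ddddAAdd
dddddddd
dddddddd
dddddddd
gen 36: dddd^ddd
ddddAdAd
dddddAdA
dddAdddA
dddAddAd
ddddAAdd
dddddddd
dddddddd
dddddddd
gen 37: ddddA>dd
ddddAdAd
dddddAdA
dddAdddA
dddAddAd
ddddAAdd
dddddddd
dddddddd
dddddddd
gen 38: ddddAAdd
ddddAvAd
dddddAdA
dddAdddA
dddAddAd
ddddAAdd
dddddddd
dddddddd
dddddddd
gen 39: ddddAAdd
dddd<AAd
dddddAdA
dddAdddA
dddAddAd
ddddAAdd
dddddddd
dddddddd
dddddddd
gen 40: ddddAAdd
dddddAAd
ddddvAdA
dddAdddA
dddAddAd
ddddAAdd
dddddddd
dddddddd
dddddddd

1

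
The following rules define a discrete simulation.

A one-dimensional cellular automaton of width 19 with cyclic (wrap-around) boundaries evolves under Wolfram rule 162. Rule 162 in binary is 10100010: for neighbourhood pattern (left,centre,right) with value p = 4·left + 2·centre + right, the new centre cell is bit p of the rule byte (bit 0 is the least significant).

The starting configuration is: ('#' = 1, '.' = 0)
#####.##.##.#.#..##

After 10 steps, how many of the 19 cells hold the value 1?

8

gen 0: #####.##.##.#.#..##
gen 1: ####.#..#..#.#..#.#
gen 2: ###.#..#..#.#..#.#.
gen 3: .#.#..#..#.#..#.#.#
gen 4: #.#..#..#.#..#.#.#.
gen 5: .#..#..#.#..#.#.#.#
gen 6: #..#..#.#..#.#.#.#.
gen 7: ..#..#.#..#.#.#.#.#
gen 8: .#..#.#..#.#.#.#.#.
gen 9: #..#.#..#.#.#.#.#..
gen 10: ..#.#..#.#.#.#.#..#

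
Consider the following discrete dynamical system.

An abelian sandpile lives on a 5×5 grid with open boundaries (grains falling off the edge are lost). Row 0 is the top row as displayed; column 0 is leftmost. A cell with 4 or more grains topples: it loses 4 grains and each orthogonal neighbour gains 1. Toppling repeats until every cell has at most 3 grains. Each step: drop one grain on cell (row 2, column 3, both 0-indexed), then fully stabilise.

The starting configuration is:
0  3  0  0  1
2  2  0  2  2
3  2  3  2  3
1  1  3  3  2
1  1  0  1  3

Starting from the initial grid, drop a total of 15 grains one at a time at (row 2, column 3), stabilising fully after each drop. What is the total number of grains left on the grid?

gen 0: 0  3  0  0  1
2  2  0  2  2
3  2  3  2  3
1  1  3  3  2
1  1  0  1  3
gen 1: 0  3  0  0  1
2  2  0  2  2
3  2  3  3  3
1  1  3  3  2
1  1  0  1  3
gen 2: 0  3  0  0  1
2  2  1  3  3
3  3  1  3  1
1  2  1  2  1
1  1  1  3  0
gen 3: 0  3  0  1  2
2  2  2  1  0
3  3  2  1  3
1  2  1  3  1
1  1  1  3  0
gen 4: 0  3  0  1  2
2  2  2  1  0
3  3  2  2  3
1  2  1  3  1
1  1  1  3  0
gen 5: 0  3  0  1  2
2  2  2  1  0
3  3  2  3  3
1  2  1  3  1
1  1  1  3  0
gen 6: 0  3  0  1  2
2  2  2  2  1
3  3  3  2  0
1  2  2  1  3
1  1  2  0  1
gen 7: 0  3  0  1  2
2  2  2  2  1
3  3  3  3  0
1  2  2  1  3
1  1  2  0  1
gen 8: 0  3  0  1  2
3  3  3  3  1
0  1  1  1  1
2  3  3  2  3
1  1  2  0  1
gen 9: 0  3  0  1  2
3  3  3  3  1
0  1  1  2  1
2  3  3  2  3
1  1  2  0  1
gen 10: 0  3  0  1  2
3  3  3  3  1
0  1  1  3  1
2  3  3  2  3
1  1  2  0  1
gen 11: 2  0  2  2  2
0  2  1  1  2
1  2  3  1  2
2  3  3  3  3
1  1  2  0  1
gen 12: 2  0  2  2  2
0  2  1  1  2
1  2  3  2  2
2  3  3  3  3
1  1  2  0  1
gen 13: 2  0  2  2  2
0  2  1  1  2
1  2  3  3  2
2  3  3  3  3
1  1  2  0  1
gen 14: 2  0  2  2  2
0  3  2  2  3
2  0  2  3  0
3  1  2  2  1
1  2  3  1  2
gen 15: 2  0  2  2  2
0  3  2  3  3
2  0  3  0  1
3  1  2  3  1
1  2  3  1  2

44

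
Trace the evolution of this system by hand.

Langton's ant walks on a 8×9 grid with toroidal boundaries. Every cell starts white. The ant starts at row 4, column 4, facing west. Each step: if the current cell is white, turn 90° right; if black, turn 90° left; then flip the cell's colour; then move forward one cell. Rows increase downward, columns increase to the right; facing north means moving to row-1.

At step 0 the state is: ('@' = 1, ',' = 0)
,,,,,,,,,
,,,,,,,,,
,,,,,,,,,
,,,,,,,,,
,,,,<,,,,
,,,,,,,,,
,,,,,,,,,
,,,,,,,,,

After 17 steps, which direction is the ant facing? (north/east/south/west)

gen 0: ,,,,,,,,,
,,,,,,,,,
,,,,,,,,,
,,,,,,,,,
,,,,<,,,,
,,,,,,,,,
,,,,,,,,,
,,,,,,,,,
gen 1: ,,,,,,,,,
,,,,,,,,,
,,,,,,,,,
,,,,^,,,,
,,,,@,,,,
,,,,,,,,,
,,,,,,,,,
,,,,,,,,,
gen 2: ,,,,,,,,,
,,,,,,,,,
,,,,,,,,,
,,,,@>,,,
,,,,@,,,,
,,,,,,,,,
,,,,,,,,,
,,,,,,,,,
gen 3: ,,,,,,,,,
,,,,,,,,,
,,,,,,,,,
,,,,@@,,,
,,,,@v,,,
,,,,,,,,,
,,,,,,,,,
,,,,,,,,,
gen 4: ,,,,,,,,,
,,,,,,,,,
,,,,,,,,,
,,,,@@,,,
,,,,<@,,,
,,,,,,,,,
,,,,,,,,,
,,,,,,,,,
gen 5: ,,,,,,,,,
,,,,,,,,,
,,,,,,,,,
,,,,@@,,,
,,,,,@,,,
,,,,v,,,,
,,,,,,,,,
,,,,,,,,,
gen 6: ,,,,,,,,,
,,,,,,,,,
,,,,,,,,,
,,,,@@,,,
,,,,,@,,,
,,,<@,,,,
,,,,,,,,,
,,,,,,,,,
gen 7: ,,,,,,,,,
,,,,,,,,,
,,,,,,,,,
,,,,@@,,,
,,,^,@,,,
,,,@@,,,,
,,,,,,,,,
,,,,,,,,,
gen 8: ,,,,,,,,,
,,,,,,,,,
,,,,,,,,,
,,,,@@,,,
,,,@>@,,,
,,,@@,,,,
,,,,,,,,,
,,,,,,,,,
gen 9: ,,,,,,,,,
,,,,,,,,,
,,,,,,,,,
,,,,@@,,,
,,,@@@,,,
,,,@v,,,,
,,,,,,,,,
,,,,,,,,,
gen 10: ,,,,,,,,,
,,,,,,,,,
,,,,,,,,,
,,,,@@,,,
,,,@@@,,,
,,,@,>,,,
,,,,,,,,,
,,,,,,,,,
gen 11: ,,,,,,,,,
,,,,,,,,,
,,,,,,,,,
,,,,@@,,,
,,,@@@,,,
,,,@,@,,,
,,,,,v,,,
,,,,,,,,,
gen 12: ,,,,,,,,,
,,,,,,,,,
,,,,,,,,,
,,,,@@,,,
,,,@@@,,,
,,,@,@,,,
,,,,<@,,,
,,,,,,,,,
gen 13: ,,,,,,,,,
,,,,,,,,,
,,,,,,,,,
,,,,@@,,,
,,,@@@,,,
,,,@^@,,,
,,,,@@,,,
,,,,,,,,,
gen 14: ,,,,,,,,,
,,,,,,,,,
,,,,,,,,,
,,,,@@,,,
,,,@@@,,,
,,,@@>,,,
,,,,@@,,,
,,,,,,,,,
gen 15: ,,,,,,,,,
,,,,,,,,,
,,,,,,,,,
,,,,@@,,,
,,,@@^,,,
,,,@@,,,,
,,,,@@,,,
,,,,,,,,,
gen 16: ,,,,,,,,,
,,,,,,,,,
,,,,,,,,,
,,,,@@,,,
,,,@<,,,,
,,,@@,,,,
,,,,@@,,,
,,,,,,,,,
gen 17: ,,,,,,,,,
,,,,,,,,,
,,,,,,,,,
,,,,@@,,,
,,,@,,,,,
,,,@v,,,,
,,,,@@,,,
,,,,,,,,,

south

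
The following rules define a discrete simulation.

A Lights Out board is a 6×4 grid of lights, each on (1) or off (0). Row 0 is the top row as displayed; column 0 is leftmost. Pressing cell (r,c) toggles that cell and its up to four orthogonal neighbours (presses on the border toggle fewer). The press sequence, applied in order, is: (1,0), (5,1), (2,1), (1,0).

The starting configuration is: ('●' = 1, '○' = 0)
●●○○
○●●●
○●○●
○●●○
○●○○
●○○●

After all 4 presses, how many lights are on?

step 0: ●●○○
○●●●
○●○●
○●●○
○●○○
●○○●
step 1: ○●○○
●○●●
●●○●
○●●○
○●○○
●○○●
step 2: ○●○○
●○●●
●●○●
○●●○
○○○○
○●●●
step 3: ○●○○
●●●●
○○●●
○○●○
○○○○
○●●●
step 4: ●●○○
○○●●
●○●●
○○●○
○○○○
○●●●

11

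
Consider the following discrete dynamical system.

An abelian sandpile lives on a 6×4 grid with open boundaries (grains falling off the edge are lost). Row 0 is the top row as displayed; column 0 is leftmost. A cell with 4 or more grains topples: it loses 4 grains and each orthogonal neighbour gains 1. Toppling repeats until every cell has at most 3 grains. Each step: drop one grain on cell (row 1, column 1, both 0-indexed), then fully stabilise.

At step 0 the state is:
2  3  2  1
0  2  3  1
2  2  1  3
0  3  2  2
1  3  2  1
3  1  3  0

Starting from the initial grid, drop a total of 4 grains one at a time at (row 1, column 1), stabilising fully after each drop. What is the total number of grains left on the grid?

45

gen 0: 2  3  2  1
0  2  3  1
2  2  1  3
0  3  2  2
1  3  2  1
3  1  3  0
gen 1: 2  3  2  1
0  3  3  1
2  2  1  3
0  3  2  2
1  3  2  1
3  1  3  0
gen 2: 3  1  0  2
1  2  1  2
2  3  2  3
0  3  2  2
1  3  2  1
3  1  3  0
gen 3: 3  1  0  2
1  3  1  2
2  3  2  3
0  3  2  2
1  3  2  1
3  1  3  0
gen 4: 3  2  0  2
2  1  2  2
3  1  3  3
1  1  3  2
2  0  3  1
3  2  3  0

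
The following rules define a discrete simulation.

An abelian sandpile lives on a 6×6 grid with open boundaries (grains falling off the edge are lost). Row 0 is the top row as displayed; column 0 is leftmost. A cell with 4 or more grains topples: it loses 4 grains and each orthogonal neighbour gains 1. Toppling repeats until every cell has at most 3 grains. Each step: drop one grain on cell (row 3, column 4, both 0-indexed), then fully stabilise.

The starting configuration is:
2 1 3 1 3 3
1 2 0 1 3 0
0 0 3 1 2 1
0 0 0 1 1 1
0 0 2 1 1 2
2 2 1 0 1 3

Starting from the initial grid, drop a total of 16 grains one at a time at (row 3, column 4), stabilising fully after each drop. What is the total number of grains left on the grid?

52

t=0: 2 1 3 1 3 3
1 2 0 1 3 0
0 0 3 1 2 1
0 0 0 1 1 1
0 0 2 1 1 2
2 2 1 0 1 3
t=1: 2 1 3 1 3 3
1 2 0 1 3 0
0 0 3 1 2 1
0 0 0 1 2 1
0 0 2 1 1 2
2 2 1 0 1 3
t=2: 2 1 3 1 3 3
1 2 0 1 3 0
0 0 3 1 2 1
0 0 0 1 3 1
0 0 2 1 1 2
2 2 1 0 1 3
t=3: 2 1 3 1 3 3
1 2 0 1 3 0
0 0 3 1 3 1
0 0 0 2 0 2
0 0 2 1 2 2
2 2 1 0 1 3
t=4: 2 1 3 1 3 3
1 2 0 1 3 0
0 0 3 1 3 1
0 0 0 2 1 2
0 0 2 1 2 2
2 2 1 0 1 3
t=5: 2 1 3 1 3 3
1 2 0 1 3 0
0 0 3 1 3 1
0 0 0 2 2 2
0 0 2 1 2 2
2 2 1 0 1 3
t=6: 2 1 3 1 3 3
1 2 0 1 3 0
0 0 3 1 3 1
0 0 0 2 3 2
0 0 2 1 2 2
2 2 1 0 1 3
t=7: 2 1 3 2 1 0
1 2 0 2 1 2
0 0 3 2 1 2
0 0 0 3 1 3
0 0 2 1 3 2
2 2 1 0 1 3
t=8: 2 1 3 2 1 0
1 2 0 2 1 2
0 0 3 2 1 2
0 0 0 3 2 3
0 0 2 1 3 2
2 2 1 0 1 3
t=9: 2 1 3 2 1 0
1 2 0 2 1 2
0 0 3 2 1 2
0 0 0 3 3 3
0 0 2 1 3 2
2 2 1 0 1 3
t=10: 2 1 3 2 1 0
1 2 0 2 1 2
0 0 3 3 2 3
0 0 1 0 3 1
0 0 2 3 1 1
2 2 1 0 3 0
t=11: 2 1 3 2 1 0
1 2 0 2 1 2
0 0 3 3 3 3
0 0 1 1 0 2
0 0 2 3 2 1
2 2 1 0 3 0
t=12: 2 1 3 2 1 0
1 2 0 2 1 2
0 0 3 3 3 3
0 0 1 1 1 2
0 0 2 3 2 1
2 2 1 0 3 0
t=13: 2 1 3 2 1 0
1 2 0 2 1 2
0 0 3 3 3 3
0 0 1 1 2 2
0 0 2 3 2 1
2 2 1 0 3 0
t=14: 2 1 3 2 1 0
1 2 0 2 1 2
0 0 3 3 3 3
0 0 1 1 3 2
0 0 2 3 2 1
2 2 1 0 3 0
t=15: 2 1 3 2 1 0
1 2 1 3 2 3
0 1 0 1 2 1
0 0 2 3 2 0
0 0 2 3 3 2
2 2 1 0 3 0
t=16: 2 1 3 2 1 0
1 2 1 3 2 3
0 1 0 1 2 1
0 0 2 3 3 0
0 0 2 3 3 2
2 2 1 0 3 0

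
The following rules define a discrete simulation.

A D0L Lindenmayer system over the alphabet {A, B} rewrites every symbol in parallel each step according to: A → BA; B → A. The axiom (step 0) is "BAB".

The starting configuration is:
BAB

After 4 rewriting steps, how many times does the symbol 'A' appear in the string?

t=0: BAB
t=1: ABAA
t=2: BAABABA
t=3: ABABAABAABA
t=4: BAABAABABAABABAABA

11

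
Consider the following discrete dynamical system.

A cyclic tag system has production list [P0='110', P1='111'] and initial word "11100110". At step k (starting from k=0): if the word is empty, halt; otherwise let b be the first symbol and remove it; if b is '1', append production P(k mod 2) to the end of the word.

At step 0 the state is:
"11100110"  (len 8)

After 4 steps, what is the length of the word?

13

gen 0: "11100110"  (len 8)
gen 1: "1100110110"  (len 10)
gen 2: "100110110111"  (len 12)
gen 3: "00110110111110"  (len 14)
gen 4: "0110110111110"  (len 13)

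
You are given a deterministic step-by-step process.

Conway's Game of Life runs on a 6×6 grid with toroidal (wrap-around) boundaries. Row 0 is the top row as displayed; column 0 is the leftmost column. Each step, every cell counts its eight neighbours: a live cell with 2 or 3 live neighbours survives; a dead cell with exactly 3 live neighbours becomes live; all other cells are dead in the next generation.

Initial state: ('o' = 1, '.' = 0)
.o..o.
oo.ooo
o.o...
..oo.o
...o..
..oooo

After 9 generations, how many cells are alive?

6

k=0  .o..o.
oo.ooo
o.o...
..oo.o
...o..
..oooo
k=1  .o....
...oo.
......
.oooo.
.....o
..o..o
k=2  ..ooo.
......
......
..ooo.
oo...o
o.....
k=3  ...o..
...o..
...o..
oooooo
oooooo
o.ooo.
k=4  ......
..ooo.
oo...o
......
......
o.....
k=5  ...o..
oooooo
oooooo
o.....
......
......
k=6  oo.o.o
......
......
o.ooo.
......
......
k=7  o.....
o.....
...o..
...o..
...o..
o.....
k=8  oo...o
......
......
..ooo.
......
......
k=9  o.....
o.....
...o..
...o..
...o..
o.....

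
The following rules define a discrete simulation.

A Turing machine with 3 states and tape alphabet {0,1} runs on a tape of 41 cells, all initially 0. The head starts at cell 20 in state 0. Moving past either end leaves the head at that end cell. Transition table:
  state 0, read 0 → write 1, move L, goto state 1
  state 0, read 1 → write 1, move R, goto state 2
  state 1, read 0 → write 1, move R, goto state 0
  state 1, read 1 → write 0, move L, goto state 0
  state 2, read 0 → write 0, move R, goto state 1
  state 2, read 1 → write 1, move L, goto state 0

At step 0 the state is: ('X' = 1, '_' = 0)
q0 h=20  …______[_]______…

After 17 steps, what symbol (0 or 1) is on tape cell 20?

gen 0: q0 h=20  …______[_]______…
gen 1: q1 h=19  …______[_]X_____…
gen 2: q0 h=20  …_____X[X]______…
gen 3: q2 h=21  …____XX[_]______…
gen 4: q1 h=22  …___XX_[_]______…
gen 5: q0 h=23  …__XX_X[_]______…
gen 6: q1 h=22  …___XX_[X]X_____…
gen 7: q0 h=21  …____XX[_]_X____…
gen 8: q1 h=20  …_____X[X]X_X___…
gen 9: q0 h=19  …______[X]_X_X__…
gen 10: q2 h=20  …_____X[_]X_X___…
gen 11: q1 h=21  …____X_[X]_X____…
gen 12: q0 h=20  …_____X[_]__X___…
gen 13: q1 h=19  …______[X]X__X__…
gen 14: q0 h=18  …______[_]_X__X_…
gen 15: q1 h=17  …______[_]X_X__X…
gen 16: q0 h=18  …_____X[X]_X__X_…
gen 17: q2 h=19  …____XX[_]X__X__…

1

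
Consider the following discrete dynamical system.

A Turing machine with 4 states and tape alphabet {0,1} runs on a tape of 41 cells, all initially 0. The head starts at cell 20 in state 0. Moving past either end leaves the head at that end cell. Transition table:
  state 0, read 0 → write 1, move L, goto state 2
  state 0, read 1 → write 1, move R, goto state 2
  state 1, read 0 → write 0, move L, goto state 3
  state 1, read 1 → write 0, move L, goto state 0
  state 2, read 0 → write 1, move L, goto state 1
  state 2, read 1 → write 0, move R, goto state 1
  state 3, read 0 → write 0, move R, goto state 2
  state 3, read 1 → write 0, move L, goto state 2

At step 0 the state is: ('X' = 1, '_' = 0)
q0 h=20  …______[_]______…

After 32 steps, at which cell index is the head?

k=0  q0 h=20  …______[_]______…
k=1  q2 h=19  …______[_]X_____…
k=2  q1 h=18  …______[_]XX____…
k=3  q3 h=17  …______[_]_XX___…
k=4  q2 h=18  …______[_]XX____…
k=5  q1 h=17  …______[_]XXX___…
k=6  q3 h=16  …______[_]_XXX__…
k=7  q2 h=17  …______[_]XXX___…
k=8  q1 h=16  …______[_]XXXX__…
k=9  q3 h=15  …______[_]_XXXX_…
k=10  q2 h=16  …______[_]XXXX__…
k=11  q1 h=15  …______[_]XXXXX_…
k=12  q3 h=14  …______[_]_XXXXX…
k=13  q2 h=15  …______[_]XXXXX_…
k=14  q1 h=14  …______[_]XXXXXX…
k=15  q3 h=13  …______[_]_XXXXX…
k=16  q2 h=14  …______[_]XXXXXX…
k=17  q1 h=13  …______[_]XXXXXX…
k=18  q3 h=12  …______[_]_XXXXX…
k=19  q2 h=13  …______[_]XXXXXX…
k=20  q1 h=12  …______[_]XXXXXX…
k=21  q3 h=11  …______[_]_XXXXX…
k=22  q2 h=12  …______[_]XXXXXX…
k=23  q1 h=11  …______[_]XXXXXX…
k=24  q3 h=10  …______[_]_XXXXX…
k=25  q2 h=11  …______[_]XXXXXX…
k=26  q1 h=10  …______[_]XXXXXX…
k=27  q3 h= 9  …______[_]_XXXXX…
k=28  q2 h=10  …______[_]XXXXXX…
k=29  q1 h= 9  …______[_]XXXXXX…
k=30  q3 h= 8  …______[_]_XXXXX…
k=31  q2 h= 9  …______[_]XXXXXX…
k=32  q1 h= 8  …______[_]XXXXXX…

8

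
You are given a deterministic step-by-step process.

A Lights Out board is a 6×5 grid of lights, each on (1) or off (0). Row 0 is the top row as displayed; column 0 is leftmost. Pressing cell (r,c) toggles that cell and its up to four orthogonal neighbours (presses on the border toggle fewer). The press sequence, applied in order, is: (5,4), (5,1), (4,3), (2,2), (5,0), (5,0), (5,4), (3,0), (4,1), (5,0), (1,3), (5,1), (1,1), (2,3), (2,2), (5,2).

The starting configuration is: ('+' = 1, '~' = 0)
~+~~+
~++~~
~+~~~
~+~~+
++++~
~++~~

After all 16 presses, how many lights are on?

k=0  ~+~~+
~++~~
~+~~~
~+~~+
++++~
~++~~
k=1  ~+~~+
~++~~
~+~~~
~+~~+
+++++
~++++
k=2  ~+~~+
~++~~
~+~~~
~+~~+
+~+++
+~~++
k=3  ~+~~+
~++~~
~+~~~
~+~++
+~~~~
+~~~+
k=4  ~+~~+
~+~~~
~~++~
~++++
+~~~~
+~~~+
k=5  ~+~~+
~+~~~
~~++~
~++++
~~~~~
~+~~+
k=6  ~+~~+
~+~~~
~~++~
~++++
+~~~~
+~~~+
k=7  ~+~~+
~+~~~
~~++~
~++++
+~~~+
+~~+~
k=8  ~+~~+
~+~~~
+~++~
+~+++
~~~~+
+~~+~
k=9  ~+~~+
~+~~~
+~++~
+++++
+++~+
++~+~
k=10  ~+~~+
~+~~~
+~++~
+++++
~++~+
~~~+~
k=11  ~+~++
~++++
+~+~~
+++++
~++~+
~~~+~
k=12  ~+~++
~++++
+~+~~
+++++
~~+~+
++++~
k=13  ~~~++
+~~++
+++~~
+++++
~~+~+
++++~
k=14  ~~~++
+~~~+
++~++
+++~+
~~+~+
++++~
k=15  ~~~++
+~+~+
+~+~+
++~~+
~~+~+
++++~
k=16  ~~~++
+~+~+
+~+~+
++~~+
~~~~+
+~~~~

13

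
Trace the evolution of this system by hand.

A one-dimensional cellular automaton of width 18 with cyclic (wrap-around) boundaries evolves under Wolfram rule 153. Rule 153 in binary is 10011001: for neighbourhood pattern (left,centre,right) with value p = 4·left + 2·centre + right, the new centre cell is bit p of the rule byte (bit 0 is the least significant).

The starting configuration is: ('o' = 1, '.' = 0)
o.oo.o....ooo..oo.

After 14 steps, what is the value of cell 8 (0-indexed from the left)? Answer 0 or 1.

0

0) o.oo.o....ooo..oo.
1) ..o...ooo.oo.o.o..
2) o..oo.oo..o.....oo
3) .o.o..o.o..oooo.oo
4) ....o....o.ooo..o.
5) ooo..ooo...oo.o..o
6) oo.o.oo.oo.o...o.o
7) o....o..o...oo...o
8) .ooo..o..oo.o.oo.o
9) .oo.o..o.o....o...
10) .o...o....ooo..ooo
11) ..oo..ooo.oo.o.oo.
12) o.o.o.oo..o....o.o
13) ......o.o..ooo...o
14) ooooo....o.oo.oo..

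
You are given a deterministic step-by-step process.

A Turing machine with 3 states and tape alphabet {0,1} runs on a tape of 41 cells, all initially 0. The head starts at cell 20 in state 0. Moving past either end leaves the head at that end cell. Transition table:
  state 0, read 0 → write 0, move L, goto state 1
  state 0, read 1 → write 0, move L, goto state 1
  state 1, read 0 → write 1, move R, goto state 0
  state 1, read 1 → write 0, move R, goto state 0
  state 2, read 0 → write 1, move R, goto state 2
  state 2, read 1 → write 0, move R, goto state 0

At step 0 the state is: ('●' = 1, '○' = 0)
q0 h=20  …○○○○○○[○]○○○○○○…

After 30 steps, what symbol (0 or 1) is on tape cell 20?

gen 0: q0 h=20  …○○○○○○[○]○○○○○○…
gen 1: q1 h=19  …○○○○○○[○]○○○○○○…
gen 2: q0 h=20  …○○○○○●[○]○○○○○○…
gen 3: q1 h=19  …○○○○○○[●]○○○○○○…
gen 4: q0 h=20  …○○○○○○[○]○○○○○○…
gen 5: q1 h=19  …○○○○○○[○]○○○○○○…
gen 6: q0 h=20  …○○○○○●[○]○○○○○○…
gen 7: q1 h=19  …○○○○○○[●]○○○○○○…
gen 8: q0 h=20  …○○○○○○[○]○○○○○○…
gen 9: q1 h=19  …○○○○○○[○]○○○○○○…
gen 10: q0 h=20  …○○○○○●[○]○○○○○○…
gen 11: q1 h=19  …○○○○○○[●]○○○○○○…
gen 12: q0 h=20  …○○○○○○[○]○○○○○○…
gen 13: q1 h=19  …○○○○○○[○]○○○○○○…
gen 14: q0 h=20  …○○○○○●[○]○○○○○○…
gen 15: q1 h=19  …○○○○○○[●]○○○○○○…
gen 16: q0 h=20  …○○○○○○[○]○○○○○○…
gen 17: q1 h=19  …○○○○○○[○]○○○○○○…
gen 18: q0 h=20  …○○○○○●[○]○○○○○○…
gen 19: q1 h=19  …○○○○○○[●]○○○○○○…
gen 20: q0 h=20  …○○○○○○[○]○○○○○○…
gen 21: q1 h=19  …○○○○○○[○]○○○○○○…
gen 22: q0 h=20  …○○○○○●[○]○○○○○○…
gen 23: q1 h=19  …○○○○○○[●]○○○○○○…
gen 24: q0 h=20  …○○○○○○[○]○○○○○○…
gen 25: q1 h=19  …○○○○○○[○]○○○○○○…
gen 26: q0 h=20  …○○○○○●[○]○○○○○○…
gen 27: q1 h=19  …○○○○○○[●]○○○○○○…
gen 28: q0 h=20  …○○○○○○[○]○○○○○○…
gen 29: q1 h=19  …○○○○○○[○]○○○○○○…
gen 30: q0 h=20  …○○○○○●[○]○○○○○○…

0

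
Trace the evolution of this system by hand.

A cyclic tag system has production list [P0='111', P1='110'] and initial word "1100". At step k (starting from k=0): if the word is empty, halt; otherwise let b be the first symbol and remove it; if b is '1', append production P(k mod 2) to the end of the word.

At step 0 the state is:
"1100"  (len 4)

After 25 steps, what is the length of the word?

39

step 0: "1100"  (len 4)
step 1: "100111"  (len 6)
step 2: "00111110"  (len 8)
step 3: "0111110"  (len 7)
step 4: "111110"  (len 6)
step 5: "11110111"  (len 8)
step 6: "1110111110"  (len 10)
step 7: "110111110111"  (len 12)
step 8: "10111110111110"  (len 14)
step 9: "0111110111110111"  (len 16)
step 10: "111110111110111"  (len 15)
step 11: "11110111110111111"  (len 17)
step 12: "1110111110111111110"  (len 19)
step 13: "110111110111111110111"  (len 21)
step 14: "10111110111111110111110"  (len 23)
step 15: "0111110111111110111110111"  (len 25)
step 16: "111110111111110111110111"  (len 24)
step 17: "11110111111110111110111111"  (len 26)
step 18: "1110111111110111110111111110"  (len 28)
step 19: "110111111110111110111111110111"  (len 30)
step 20: "10111111110111110111111110111110"  (len 32)
step 21: "0111111110111110111111110111110111"  (len 34)
step 22: "111111110111110111111110111110111"  (len 33)
step 23: "11111110111110111111110111110111111"  (len 35)
step 24: "1111110111110111111110111110111111110"  (len 37)
step 25: "111110111110111111110111110111111110111"  (len 39)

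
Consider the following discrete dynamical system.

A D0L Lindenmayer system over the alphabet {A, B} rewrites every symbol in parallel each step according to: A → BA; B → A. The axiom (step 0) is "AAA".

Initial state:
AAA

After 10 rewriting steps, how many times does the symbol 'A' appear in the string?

267

t=0: AAA
t=1: BABABA
t=2: ABAABAABA
t=3: BAABABAABABAABA
t=4: ABABAABAABABAABAABABAABA
t=5: BAABAABABAABABAABAABABAABABAABAABABAABA
t=6: ABABAABABAABAABABAABAABABAABABAABAABABAABAABABAABABAABAABABAABA
t=7: BAABAABABAABAABABAABABAABAABABAABABAABAABABAABAABABAABABAABAABABAABABAABAABABAABAABABAABABAABAABABAABA
t=8: ABABAABABAABAABABAABABAABAABABAABAABABAABABAABAABABAABAABA…ABAABABAABABAABAABABAABABAABAABABAABAABABAABABAABAABABAABA  (len 165)
t=9: BAABAABABAABAABABAABABAABAABABAABAABABAABABAABAABABAABABAA…ABAABABAABABAABAABABAABABAABAABABAABAABABAABABAABAABABAABA  (len 267)
t=10: ABABAABABAABAABABAABABAABAABABAABAABABAABABAABAABABAABABAA…ABAABABAABABAABAABABAABABAABAABABAABAABABAABABAABAABABAABA  (len 432)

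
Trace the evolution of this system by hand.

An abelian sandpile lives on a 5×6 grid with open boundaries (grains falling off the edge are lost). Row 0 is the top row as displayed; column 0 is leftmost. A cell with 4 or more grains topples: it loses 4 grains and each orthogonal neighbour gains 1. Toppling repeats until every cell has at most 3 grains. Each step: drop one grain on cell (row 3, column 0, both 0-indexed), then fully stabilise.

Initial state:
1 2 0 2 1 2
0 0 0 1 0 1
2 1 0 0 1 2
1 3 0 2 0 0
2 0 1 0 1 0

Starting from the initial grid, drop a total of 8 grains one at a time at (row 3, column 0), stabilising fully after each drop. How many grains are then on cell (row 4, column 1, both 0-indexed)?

0) 1 2 0 2 1 2
0 0 0 1 0 1
2 1 0 0 1 2
1 3 0 2 0 0
2 0 1 0 1 0
1) 1 2 0 2 1 2
0 0 0 1 0 1
2 1 0 0 1 2
2 3 0 2 0 0
2 0 1 0 1 0
2) 1 2 0 2 1 2
0 0 0 1 0 1
2 1 0 0 1 2
3 3 0 2 0 0
2 0 1 0 1 0
3) 1 2 0 2 1 2
0 0 0 1 0 1
3 2 0 0 1 2
1 0 1 2 0 0
3 1 1 0 1 0
4) 1 2 0 2 1 2
0 0 0 1 0 1
3 2 0 0 1 2
2 0 1 2 0 0
3 1 1 0 1 0
5) 1 2 0 2 1 2
0 0 0 1 0 1
3 2 0 0 1 2
3 0 1 2 0 0
3 1 1 0 1 0
6) 1 2 0 2 1 2
1 0 0 1 0 1
0 3 0 0 1 2
2 1 1 2 0 0
0 2 1 0 1 0
7) 1 2 0 2 1 2
1 0 0 1 0 1
0 3 0 0 1 2
3 1 1 2 0 0
0 2 1 0 1 0
8) 1 2 0 2 1 2
1 0 0 1 0 1
1 3 0 0 1 2
0 2 1 2 0 0
1 2 1 0 1 0

2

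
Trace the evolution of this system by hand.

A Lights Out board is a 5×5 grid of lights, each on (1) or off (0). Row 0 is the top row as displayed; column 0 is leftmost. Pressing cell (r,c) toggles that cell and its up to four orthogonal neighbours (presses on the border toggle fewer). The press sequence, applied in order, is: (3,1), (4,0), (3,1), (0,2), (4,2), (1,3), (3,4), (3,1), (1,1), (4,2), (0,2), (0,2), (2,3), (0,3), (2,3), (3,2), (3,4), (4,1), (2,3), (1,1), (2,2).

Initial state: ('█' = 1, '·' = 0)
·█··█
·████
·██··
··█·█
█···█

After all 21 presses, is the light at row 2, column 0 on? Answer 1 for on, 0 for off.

step 0: ·█··█
·████
·██··
··█·█
█···█
step 1: ·█··█
·████
··█··
██··█
██··█
step 2: ·█··█
·████
··█··
·█··█
····█
step 3: ·█··█
·████
·██··
█·█·█
·█··█
step 4: ··███
·█·██
·██··
█·█·█
·█··█
step 5: ··███
·█·██
·██··
█···█
··███
step 6: ··█·█
·██··
·███·
█···█
··███
step 7: ··█·█
·██··
·████
█··█·
··██·
step 8: ··█·█
·██··
··███
·███·
·███·
step 9: ·██·█
█····
·████
·███·
·███·
step 10: ·██·█
█····
·████
·█·█·
·····
step 11: ···██
█·█··
·████
·█·█·
·····
step 12: ·██·█
█····
·████
·█·█·
·····
step 13: ·██·█
█··█·
·█···
·█···
·····
step 14: ·█·█·
█····
·█···
·█···
·····
step 15: ·█·█·
█··█·
·████
·█·█·
·····
step 16: ·█·█·
█··█·
·█·██
··█··
··█··
step 17: ·█·█·
█··█·
·█·█·
··███
··█·█
step 18: ·█·█·
█··█·
·█·█·
·████
██··█
step 19: ·█·█·
█····
·██·█
·██·█
██··█
step 20: ···█·
·██··
··█·█
·██·█
██··█
step 21: ···█·
·█···
·█·██
·█··█
██··█

0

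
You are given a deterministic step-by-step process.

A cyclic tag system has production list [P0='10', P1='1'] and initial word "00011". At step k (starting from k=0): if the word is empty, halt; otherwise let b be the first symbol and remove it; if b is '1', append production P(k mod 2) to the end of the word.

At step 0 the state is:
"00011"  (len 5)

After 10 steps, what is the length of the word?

4

k=0  "00011"  (len 5)
k=1  "0011"  (len 4)
k=2  "011"  (len 3)
k=3  "11"  (len 2)
k=4  "11"  (len 2)
k=5  "110"  (len 3)
k=6  "101"  (len 3)
k=7  "0110"  (len 4)
k=8  "110"  (len 3)
k=9  "1010"  (len 4)
k=10  "0101"  (len 4)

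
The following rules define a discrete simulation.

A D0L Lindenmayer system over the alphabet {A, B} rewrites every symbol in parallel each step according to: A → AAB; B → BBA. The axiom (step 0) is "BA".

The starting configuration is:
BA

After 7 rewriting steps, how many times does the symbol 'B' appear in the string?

gen 0: BA
gen 1: BBAAAB
gen 2: BBABBAAABAABAABBBA
gen 3: BBABBAAABBBABBAAABAABAABBBAAABAABBBAAABAABBBABBABBAAAB
gen 4: BBABBAAABBBABBAAABAABAABBBABBABBAAABBBABBAAABAABAABBBAAABA…AAABAABAABBBAAABAABBBABBABBAAABBBABBAAABBBABBAAABAABAABBBA  (len 162)
gen 5: BBABBAAABBBABBAAABAABAABBBABBABBAAABBBABBAAABAABAABBBAAABA…BBBABBABBAAABBBABBAAABAABAABBBAAABAABBBAAABAABBBABBABBAAAB  (len 486)
gen 6: BBABBAAABBBABBAAABAABAABBBABBABBAAABBBABBAAABAABAABBBAAABA…AAABAABAABBBAAABAABBBABBABBAAABBBABBAAABBBABBAAABAABAABBBA  (len 1458)
gen 7: BBABBAAABBBABBAAABAABAABBBABBABBAAABBBABBAAABAABAABBBAAABA…BBBABBABBAAABBBABBAAABAABAABBBAAABAABBBAAABAABBBABBABBAAAB  (len 4374)

2187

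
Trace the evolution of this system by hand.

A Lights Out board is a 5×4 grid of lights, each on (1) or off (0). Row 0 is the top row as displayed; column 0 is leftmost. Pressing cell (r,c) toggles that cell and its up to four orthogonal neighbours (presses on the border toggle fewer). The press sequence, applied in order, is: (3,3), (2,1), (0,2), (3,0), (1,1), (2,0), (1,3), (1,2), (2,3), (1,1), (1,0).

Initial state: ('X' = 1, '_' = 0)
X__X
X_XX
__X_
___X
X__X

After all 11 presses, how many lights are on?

7

gen 0: X__X
X_XX
__X_
___X
X__X
gen 1: X__X
X_XX
__XX
__X_
X___
gen 2: X__X
XXXX
XX_X
_XX_
X___
gen 3: XXX_
XX_X
XX_X
_XX_
X___
gen 4: XXX_
XX_X
_X_X
X_X_
____
gen 5: X_X_
__XX
___X
X_X_
____
gen 6: X_X_
X_XX
XX_X
__X_
____
gen 7: X_XX
X___
XX__
__X_
____
gen 8: X__X
XXXX
XXX_
__X_
____
gen 9: X__X
XXX_
XX_X
__XX
____
gen 10: XX_X
____
X__X
__XX
____
gen 11: _X_X
XX__
___X
__XX
____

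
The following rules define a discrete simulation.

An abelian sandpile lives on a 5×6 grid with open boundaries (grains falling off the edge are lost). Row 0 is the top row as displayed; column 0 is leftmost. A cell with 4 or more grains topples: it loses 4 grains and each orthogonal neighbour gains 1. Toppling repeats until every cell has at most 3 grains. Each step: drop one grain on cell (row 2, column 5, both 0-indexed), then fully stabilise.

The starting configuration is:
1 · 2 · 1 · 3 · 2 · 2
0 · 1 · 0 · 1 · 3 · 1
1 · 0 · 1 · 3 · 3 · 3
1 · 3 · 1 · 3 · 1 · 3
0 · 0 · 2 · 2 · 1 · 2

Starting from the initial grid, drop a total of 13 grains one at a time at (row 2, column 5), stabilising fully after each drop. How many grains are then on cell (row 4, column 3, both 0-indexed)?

3

gen 0: 1 · 2 · 1 · 3 · 2 · 2
0 · 1 · 0 · 1 · 3 · 1
1 · 0 · 1 · 3 · 3 · 3
1 · 3 · 1 · 3 · 1 · 3
0 · 0 · 2 · 2 · 1 · 2
gen 1: 1 · 2 · 1 · 3 · 3 · 2
0 · 1 · 0 · 3 · 0 · 3
1 · 0 · 2 · 1 · 3 · 2
1 · 3 · 2 · 1 · 0 · 1
0 · 0 · 2 · 3 · 2 · 3
gen 2: 1 · 2 · 1 · 3 · 3 · 2
0 · 1 · 0 · 3 · 0 · 3
1 · 0 · 2 · 1 · 3 · 3
1 · 3 · 2 · 1 · 0 · 1
0 · 0 · 2 · 3 · 2 · 3
gen 3: 1 · 2 · 1 · 3 · 3 · 3
0 · 1 · 0 · 3 · 2 · 0
1 · 0 · 2 · 2 · 0 · 2
1 · 3 · 2 · 1 · 1 · 2
0 · 0 · 2 · 3 · 2 · 3
gen 4: 1 · 2 · 1 · 3 · 3 · 3
0 · 1 · 0 · 3 · 2 · 0
1 · 0 · 2 · 2 · 0 · 3
1 · 3 · 2 · 1 · 1 · 2
0 · 0 · 2 · 3 · 2 · 3
gen 5: 1 · 2 · 1 · 3 · 3 · 3
0 · 1 · 0 · 3 · 2 · 1
1 · 0 · 2 · 2 · 1 · 0
1 · 3 · 2 · 1 · 1 · 3
0 · 0 · 2 · 3 · 2 · 3
gen 6: 1 · 2 · 1 · 3 · 3 · 3
0 · 1 · 0 · 3 · 2 · 1
1 · 0 · 2 · 2 · 1 · 1
1 · 3 · 2 · 1 · 1 · 3
0 · 0 · 2 · 3 · 2 · 3
gen 7: 1 · 2 · 1 · 3 · 3 · 3
0 · 1 · 0 · 3 · 2 · 1
1 · 0 · 2 · 2 · 1 · 2
1 · 3 · 2 · 1 · 1 · 3
0 · 0 · 2 · 3 · 2 · 3
gen 8: 1 · 2 · 1 · 3 · 3 · 3
0 · 1 · 0 · 3 · 2 · 1
1 · 0 · 2 · 2 · 1 · 3
1 · 3 · 2 · 1 · 1 · 3
0 · 0 · 2 · 3 · 2 · 3
gen 9: 1 · 2 · 1 · 3 · 3 · 3
0 · 1 · 0 · 3 · 2 · 2
1 · 0 · 2 · 2 · 2 · 1
1 · 3 · 2 · 1 · 2 · 1
0 · 0 · 2 · 3 · 3 · 0
gen 10: 1 · 2 · 1 · 3 · 3 · 3
0 · 1 · 0 · 3 · 2 · 2
1 · 0 · 2 · 2 · 2 · 2
1 · 3 · 2 · 1 · 2 · 1
0 · 0 · 2 · 3 · 3 · 0
gen 11: 1 · 2 · 1 · 3 · 3 · 3
0 · 1 · 0 · 3 · 2 · 2
1 · 0 · 2 · 2 · 2 · 3
1 · 3 · 2 · 1 · 2 · 1
0 · 0 · 2 · 3 · 3 · 0
gen 12: 1 · 2 · 1 · 3 · 3 · 3
0 · 1 · 0 · 3 · 2 · 3
1 · 0 · 2 · 2 · 3 · 0
1 · 3 · 2 · 1 · 2 · 2
0 · 0 · 2 · 3 · 3 · 0
gen 13: 1 · 2 · 1 · 3 · 3 · 3
0 · 1 · 0 · 3 · 2 · 3
1 · 0 · 2 · 2 · 3 · 1
1 · 3 · 2 · 1 · 2 · 2
0 · 0 · 2 · 3 · 3 · 0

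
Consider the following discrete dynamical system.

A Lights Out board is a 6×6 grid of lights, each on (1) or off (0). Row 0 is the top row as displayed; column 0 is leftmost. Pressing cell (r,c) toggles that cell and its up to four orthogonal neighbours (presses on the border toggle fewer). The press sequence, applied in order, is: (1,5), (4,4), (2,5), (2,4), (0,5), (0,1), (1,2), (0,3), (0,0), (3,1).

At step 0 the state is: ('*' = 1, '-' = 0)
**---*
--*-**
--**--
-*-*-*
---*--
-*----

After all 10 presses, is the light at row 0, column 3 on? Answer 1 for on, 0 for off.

0) **---*
--*-**
--**--
-*-*-*
---*--
-*----
1) **----
--*---
--**-*
-*-*-*
---*--
-*----
2) **----
--*---
--**-*
-*-***
----**
-*--*-
3) **----
--*--*
--***-
-*-**-
----**
-*--*-
4) **----
--*-**
--*--*
-*-*--
----**
-*--*-
5) **--**
--*-*-
--*--*
-*-*--
----**
-*--*-
6) --*-**
-**-*-
--*--*
-*-*--
----**
-*--*-
7) ----**
---**-
-----*
-*-*--
----**
-*--*-
8) --**-*
----*-
-----*
-*-*--
----**
-*--*-
9) ****-*
*---*-
-----*
-*-*--
----**
-*--*-
10) ****-*
*---*-
-*---*
*-**--
-*--**
-*--*-

1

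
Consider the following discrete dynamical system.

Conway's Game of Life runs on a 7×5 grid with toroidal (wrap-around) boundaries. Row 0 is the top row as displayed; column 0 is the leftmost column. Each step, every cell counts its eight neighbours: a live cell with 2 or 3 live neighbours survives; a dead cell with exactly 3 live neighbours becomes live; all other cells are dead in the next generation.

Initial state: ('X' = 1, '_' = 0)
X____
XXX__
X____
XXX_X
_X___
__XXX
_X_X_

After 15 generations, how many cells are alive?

step 0: X____
XXX__
X____
XXX_X
_X___
__XXX
_X_X_
step 1: X___X
X___X
___X_
__X_X
_____
XX_XX
XX_X_
step 2: ___X_
X__X_
X__X_
___X_
_XX__
_X_X_
___X_
step 3: __XX_
__XX_
__XX_
_X_XX
_X_X_
_X_X_
___XX
step 4: _____
_X__X
_X___
XX__X
_X_X_
X__X_
____X
step 5: X____
X____
_XX_X
_X__X
_X_X_
X_XX_
____X
step 6: X___X
X___X
_XXXX
_X__X
_X_X_
XXXX_
XX_XX
step 7: _____
__X__
_XX__
_X__X
___X_
_____
_____
step 8: _____
_XX__
XXXX_
XX_X_
_____
_____
_____
step 9: _____
X__X_
___X_
X__X_
_____
_____
_____
step 10: _____
____X
__XX_
____X
_____
_____
_____
step 11: _____
___X_
___XX
___X_
_____
_____
_____
step 12: _____
___XX
__XXX
___XX
_____
_____
_____
step 13: _____
__X_X
X_X__
__X_X
_____
_____
_____
step 14: _____
_X_X_
X_X_X
_X_X_
_____
_____
_____
step 15: _____
XXXXX
X___X
XXXXX
_____
_____
_____

12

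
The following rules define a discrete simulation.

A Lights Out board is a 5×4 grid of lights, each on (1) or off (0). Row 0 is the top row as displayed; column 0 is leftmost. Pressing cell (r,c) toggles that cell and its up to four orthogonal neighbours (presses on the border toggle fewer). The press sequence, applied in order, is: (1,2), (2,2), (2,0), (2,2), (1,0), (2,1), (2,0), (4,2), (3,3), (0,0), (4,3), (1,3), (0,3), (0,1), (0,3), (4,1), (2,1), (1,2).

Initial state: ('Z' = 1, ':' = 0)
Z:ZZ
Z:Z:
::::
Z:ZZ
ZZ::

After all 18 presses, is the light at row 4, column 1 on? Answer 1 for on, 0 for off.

0) Z:ZZ
Z:Z:
::::
Z:ZZ
ZZ::
1) Z::Z
ZZ:Z
::Z:
Z:ZZ
ZZ::
2) Z::Z
ZZZZ
:Z:Z
Z::Z
ZZ::
3) Z::Z
:ZZZ
Z::Z
:::Z
ZZ::
4) Z::Z
:Z:Z
ZZZ:
::ZZ
ZZ::
5) :::Z
Z::Z
:ZZ:
::ZZ
ZZ::
6) :::Z
ZZ:Z
Z:::
:ZZZ
ZZ::
7) :::Z
:Z:Z
:Z::
ZZZZ
ZZ::
8) :::Z
:Z:Z
:Z::
ZZ:Z
Z:ZZ
9) :::Z
:Z:Z
:Z:Z
ZZZ:
Z:Z:
10) ZZ:Z
ZZ:Z
:Z:Z
ZZZ:
Z:Z:
11) ZZ:Z
ZZ:Z
:Z:Z
ZZZZ
Z::Z
12) ZZ::
ZZZ:
:Z::
ZZZZ
Z::Z
13) ZZZZ
ZZZZ
:Z::
ZZZZ
Z::Z
14) :::Z
Z:ZZ
:Z::
ZZZZ
Z::Z
15) ::Z:
Z:Z:
:Z::
ZZZZ
Z::Z
16) ::Z:
Z:Z:
:Z::
Z:ZZ
:ZZZ
17) ::Z:
ZZZ:
Z:Z:
ZZZZ
:ZZZ
18) ::::
Z::Z
Z:::
ZZZZ
:ZZZ

1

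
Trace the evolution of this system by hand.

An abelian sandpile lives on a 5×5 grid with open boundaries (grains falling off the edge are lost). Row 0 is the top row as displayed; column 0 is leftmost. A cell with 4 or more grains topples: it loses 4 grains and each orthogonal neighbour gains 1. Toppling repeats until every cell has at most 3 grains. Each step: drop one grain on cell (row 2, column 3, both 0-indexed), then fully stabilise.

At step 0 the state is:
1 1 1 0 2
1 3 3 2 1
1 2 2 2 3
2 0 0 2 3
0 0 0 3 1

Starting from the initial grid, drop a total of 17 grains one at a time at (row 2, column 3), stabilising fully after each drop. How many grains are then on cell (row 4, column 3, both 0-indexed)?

t=0: 1 1 1 0 2
1 3 3 2 1
1 2 2 2 3
2 0 0 2 3
0 0 0 3 1
t=1: 1 1 1 0 2
1 3 3 2 1
1 2 2 3 3
2 0 0 2 3
0 0 0 3 1
t=2: 1 1 1 0 2
1 3 3 3 2
1 2 3 2 1
2 0 1 1 1
0 0 1 0 3
t=3: 1 1 1 0 2
1 3 3 3 2
1 2 3 3 1
2 0 1 1 1
0 0 1 0 3
t=4: 1 2 2 1 2
2 1 2 1 3
2 0 2 2 2
2 1 2 2 1
0 0 1 0 3
t=5: 1 2 2 1 2
2 1 2 1 3
2 0 2 3 2
2 1 2 2 1
0 0 1 0 3
t=6: 1 2 2 1 2
2 1 2 2 3
2 0 3 0 3
2 1 2 3 1
0 0 1 0 3
t=7: 1 2 2 1 2
2 1 2 2 3
2 0 3 1 3
2 1 2 3 1
0 0 1 0 3
t=8: 1 2 2 1 2
2 1 2 2 3
2 0 3 2 3
2 1 2 3 1
0 0 1 0 3
t=9: 1 2 2 1 2
2 1 2 2 3
2 0 3 3 3
2 1 2 3 1
0 0 1 0 3
t=10: 1 2 3 2 3
2 2 0 2 1
2 1 3 0 2
2 2 0 2 3
0 0 2 1 3
t=11: 1 2 3 2 3
2 2 0 2 1
2 1 3 1 2
2 2 0 2 3
0 0 2 1 3
t=12: 1 2 3 2 3
2 2 0 2 1
2 1 3 2 2
2 2 0 2 3
0 0 2 1 3
t=13: 1 2 3 2 3
2 2 0 2 1
2 1 3 3 2
2 2 0 2 3
0 0 2 1 3
t=14: 1 2 3 2 3
2 2 1 3 1
2 2 0 1 3
2 2 1 3 3
0 0 2 1 3
t=15: 1 2 3 2 3
2 2 1 3 1
2 2 0 2 3
2 2 1 3 3
0 0 2 1 3
t=16: 1 2 3 2 3
2 2 1 3 1
2 2 0 3 3
2 2 1 3 3
0 0 2 1 3
t=17: 1 2 3 3 3
2 2 2 0 3
2 2 1 3 1
2 2 2 1 2
0 0 2 3 0

3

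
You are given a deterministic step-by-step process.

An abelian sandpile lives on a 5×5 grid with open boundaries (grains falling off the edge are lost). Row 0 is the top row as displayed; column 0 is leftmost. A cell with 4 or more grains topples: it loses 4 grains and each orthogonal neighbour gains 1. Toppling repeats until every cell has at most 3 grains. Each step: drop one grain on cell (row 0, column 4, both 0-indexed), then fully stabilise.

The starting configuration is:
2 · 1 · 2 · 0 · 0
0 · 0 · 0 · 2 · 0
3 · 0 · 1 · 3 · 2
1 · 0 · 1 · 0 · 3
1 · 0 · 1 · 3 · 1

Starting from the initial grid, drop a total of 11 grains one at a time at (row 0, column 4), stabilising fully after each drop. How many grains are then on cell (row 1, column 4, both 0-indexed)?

[0] 2 · 1 · 2 · 0 · 0
0 · 0 · 0 · 2 · 0
3 · 0 · 1 · 3 · 2
1 · 0 · 1 · 0 · 3
1 · 0 · 1 · 3 · 1
[1] 2 · 1 · 2 · 0 · 1
0 · 0 · 0 · 2 · 0
3 · 0 · 1 · 3 · 2
1 · 0 · 1 · 0 · 3
1 · 0 · 1 · 3 · 1
[2] 2 · 1 · 2 · 0 · 2
0 · 0 · 0 · 2 · 0
3 · 0 · 1 · 3 · 2
1 · 0 · 1 · 0 · 3
1 · 0 · 1 · 3 · 1
[3] 2 · 1 · 2 · 0 · 3
0 · 0 · 0 · 2 · 0
3 · 0 · 1 · 3 · 2
1 · 0 · 1 · 0 · 3
1 · 0 · 1 · 3 · 1
[4] 2 · 1 · 2 · 1 · 0
0 · 0 · 0 · 2 · 1
3 · 0 · 1 · 3 · 2
1 · 0 · 1 · 0 · 3
1 · 0 · 1 · 3 · 1
[5] 2 · 1 · 2 · 1 · 1
0 · 0 · 0 · 2 · 1
3 · 0 · 1 · 3 · 2
1 · 0 · 1 · 0 · 3
1 · 0 · 1 · 3 · 1
[6] 2 · 1 · 2 · 1 · 2
0 · 0 · 0 · 2 · 1
3 · 0 · 1 · 3 · 2
1 · 0 · 1 · 0 · 3
1 · 0 · 1 · 3 · 1
[7] 2 · 1 · 2 · 1 · 3
0 · 0 · 0 · 2 · 1
3 · 0 · 1 · 3 · 2
1 · 0 · 1 · 0 · 3
1 · 0 · 1 · 3 · 1
[8] 2 · 1 · 2 · 2 · 0
0 · 0 · 0 · 2 · 2
3 · 0 · 1 · 3 · 2
1 · 0 · 1 · 0 · 3
1 · 0 · 1 · 3 · 1
[9] 2 · 1 · 2 · 2 · 1
0 · 0 · 0 · 2 · 2
3 · 0 · 1 · 3 · 2
1 · 0 · 1 · 0 · 3
1 · 0 · 1 · 3 · 1
[10] 2 · 1 · 2 · 2 · 2
0 · 0 · 0 · 2 · 2
3 · 0 · 1 · 3 · 2
1 · 0 · 1 · 0 · 3
1 · 0 · 1 · 3 · 1
[11] 2 · 1 · 2 · 2 · 3
0 · 0 · 0 · 2 · 2
3 · 0 · 1 · 3 · 2
1 · 0 · 1 · 0 · 3
1 · 0 · 1 · 3 · 1

2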